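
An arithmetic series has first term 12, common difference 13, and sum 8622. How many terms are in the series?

Using S = n/2 × [2a + (n-1)d]
8622 = n/2 × [2(12) + (n-1)(13)]
8622 = n/2 × [24 + 13n - 13]
17244 = n × [11 + 13n]
13n² + (11)n - 17244 = 0
Discriminant: Δ = (11)² - 4(13)(-17244) = 121 + 896688 = 896809
√Δ = 947
n = [-(11) + √Δ] / (2·13) = (-11 + 947) / 26 = 936 / 26 = 36
(The negative root is discarded since n must be a positive integer.)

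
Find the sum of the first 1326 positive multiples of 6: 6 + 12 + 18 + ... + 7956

Factor out 6: = 6(1 + 2 + ... + 1326) = 6 × n(n+1)/2
= 6 × 1326×1327/2
= 6 × 879801
= 5278806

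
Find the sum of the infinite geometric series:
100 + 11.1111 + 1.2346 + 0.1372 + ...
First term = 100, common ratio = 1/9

For |r| < 1, S = a / (1 - r)
S = 100 / (1 - (1/9))
S = 100 / (8/9)
S = 225/2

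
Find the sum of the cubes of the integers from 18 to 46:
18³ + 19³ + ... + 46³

Use ∑_{k=1}^{n} k³ = [n(n+1)/2]², then subtract the first 17 terms.
∑_{k=1}^{46} k³ = [46×47/2]² = 1081² = 1168561
∑_{k=1}^{17} k³ = [17×18/2]² = 153² = 23409
∑_{k=18}^{46} k³ = 1168561 - 23409 = 1145152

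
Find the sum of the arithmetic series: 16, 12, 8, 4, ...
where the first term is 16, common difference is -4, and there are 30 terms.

Sₙ = n/2 × (first + last)
Last term = a + (n-1)d = 16 + (30-1)×(-4) = -100
S_30 = 30/2 × (16 + (-100))
S_30 = 30/2 × (-84) = -1260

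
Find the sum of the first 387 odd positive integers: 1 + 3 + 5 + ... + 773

Sum of first n odd numbers = n²
= 387²
= 149769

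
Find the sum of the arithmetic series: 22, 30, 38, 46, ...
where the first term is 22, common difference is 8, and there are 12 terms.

Sₙ = n/2 × (first + last)
Last term = a + (n-1)d = 22 + (12-1)×8 = 110
S_12 = 12/2 × (22 + 110)
S_12 = 12/2 × 132 = 792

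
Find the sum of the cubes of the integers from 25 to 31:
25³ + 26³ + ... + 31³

Use ∑_{k=1}^{n} k³ = [n(n+1)/2]², then subtract the first 24 terms.
∑_{k=1}^{31} k³ = [31×32/2]² = 496² = 246016
∑_{k=1}^{24} k³ = [24×25/2]² = 300² = 90000
∑_{k=25}^{31} k³ = 246016 - 90000 = 156016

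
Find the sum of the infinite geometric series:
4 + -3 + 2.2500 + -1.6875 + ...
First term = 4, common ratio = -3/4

For |r| < 1, S = a / (1 - r)
S = 4 / (1 - (-3/4))
S = 4 / (7/4)
S = 16/7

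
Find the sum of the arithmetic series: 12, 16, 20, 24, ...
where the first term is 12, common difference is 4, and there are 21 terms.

Sₙ = n/2 × (first + last)
Last term = a + (n-1)d = 12 + (21-1)×4 = 92
S_21 = 21/2 × (12 + 92)
S_21 = 21/2 × 104 = 1092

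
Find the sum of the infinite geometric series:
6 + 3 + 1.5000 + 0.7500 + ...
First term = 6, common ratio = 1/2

For |r| < 1, S = a / (1 - r)
S = 6 / (1 - (1/2))
S = 6 / (1/2)
S = 12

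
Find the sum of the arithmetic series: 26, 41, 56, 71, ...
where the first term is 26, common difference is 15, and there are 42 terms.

Sₙ = n/2 × (first + last)
Last term = a + (n-1)d = 26 + (42-1)×15 = 641
S_42 = 42/2 × (26 + 641)
S_42 = 42/2 × 667 = 14007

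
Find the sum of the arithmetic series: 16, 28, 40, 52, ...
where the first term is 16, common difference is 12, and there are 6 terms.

Sₙ = n/2 × (first + last)
Last term = a + (n-1)d = 16 + (6-1)×12 = 76
S_6 = 6/2 × (16 + 76)
S_6 = 6/2 × 92 = 276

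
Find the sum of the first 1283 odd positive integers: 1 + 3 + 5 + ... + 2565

Sum of first n odd numbers = n²
= 1283²
= 1646089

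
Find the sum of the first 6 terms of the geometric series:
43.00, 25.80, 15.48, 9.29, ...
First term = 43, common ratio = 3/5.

Sₙ = a(1 - rⁿ) / (1 - r)
S_6 = 43(1 - (3/5)^6) / (1 - (3/5))
S_6 = 43(1 - (729/15625)) / (2/5)
S_6 = 320264/3125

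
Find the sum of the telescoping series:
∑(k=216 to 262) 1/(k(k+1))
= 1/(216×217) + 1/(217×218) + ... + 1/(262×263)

Partial fractions: 1/(k(k+1)) = 1/k - 1/(k+1)
The series telescopes:
= (1/216 - 1/217) + (1/217 - 1/218) + ... + (1/262 - 1/263)
= 1/216 - 1/263
= 47/56808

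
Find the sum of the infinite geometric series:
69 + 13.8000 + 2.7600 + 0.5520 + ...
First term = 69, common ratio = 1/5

For |r| < 1, S = a / (1 - r)
S = 69 / (1 - (1/5))
S = 69 / (4/5)
S = 345/4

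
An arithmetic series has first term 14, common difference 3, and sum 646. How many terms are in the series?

Using S = n/2 × [2a + (n-1)d]
646 = n/2 × [2(14) + (n-1)(3)]
646 = n/2 × [28 + 3n - 3]
1292 = n × [25 + 3n]
3n² + (25)n - 1292 = 0
Discriminant: Δ = (25)² - 4(3)(-1292) = 625 + 15504 = 16129
√Δ = 127
n = [-(25) + √Δ] / (2·3) = (-25 + 127) / 6 = 102 / 6 = 17
(The negative root is discarded since n must be a positive integer.)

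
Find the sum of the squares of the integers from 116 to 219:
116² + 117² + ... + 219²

Use ∑_{k=1}^{n} k² = n(n+1)(2n+1)/6, then subtract the first 115 terms.
∑_{k=1}^{219} k² = 219×220×439/6 = 3525170
∑_{k=1}^{115} k² = 115×116×231/6 = 513590
∑_{k=116}^{219} k² = 3525170 - 513590 = 3011580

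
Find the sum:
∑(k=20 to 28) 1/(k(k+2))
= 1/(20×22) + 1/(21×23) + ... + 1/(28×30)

Partial fractions: 1/(k(k+2)) = (1/2)[1/k - 1/(k+2)]
Telescoping leaves the first two and last two terms:
= (1/2)[1/20 + 1/21 - 1/29 - 1/30]
= 121/8120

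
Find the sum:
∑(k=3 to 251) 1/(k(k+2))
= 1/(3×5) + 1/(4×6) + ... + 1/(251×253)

Partial fractions: 1/(k(k+2)) = (1/2)[1/k - 1/(k+2)]
Telescoping leaves the first two and last two terms:
= (1/2)[1/3 + 1/4 - 1/252 - 1/253]
= 18343/63756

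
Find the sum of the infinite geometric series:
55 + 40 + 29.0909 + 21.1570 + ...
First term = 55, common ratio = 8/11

For |r| < 1, S = a / (1 - r)
S = 55 / (1 - (8/11))
S = 55 / (3/11)
S = 605/3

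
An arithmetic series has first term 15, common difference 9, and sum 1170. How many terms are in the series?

Using S = n/2 × [2a + (n-1)d]
1170 = n/2 × [2(15) + (n-1)(9)]
1170 = n/2 × [30 + 9n - 9]
2340 = n × [21 + 9n]
9n² + (21)n - 2340 = 0
Discriminant: Δ = (21)² - 4(9)(-2340) = 441 + 84240 = 84681
√Δ = 291
n = [-(21) + √Δ] / (2·9) = (-21 + 291) / 18 = 270 / 18 = 15
(The negative root is discarded since n must be a positive integer.)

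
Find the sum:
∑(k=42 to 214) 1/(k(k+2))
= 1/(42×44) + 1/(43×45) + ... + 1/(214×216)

Partial fractions: 1/(k(k+2)) = (1/2)[1/k - 1/(k+2)]
Telescoping leaves the first two and last two terms:
= (1/2)[1/42 + 1/43 - 1/215 - 1/216]
= 12283/650160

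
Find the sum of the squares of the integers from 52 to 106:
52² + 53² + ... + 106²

Use ∑_{k=1}^{n} k² = n(n+1)(2n+1)/6, then subtract the first 51 terms.
∑_{k=1}^{106} k² = 106×107×213/6 = 402641
∑_{k=1}^{51} k² = 51×52×103/6 = 45526
∑_{k=52}^{106} k² = 402641 - 45526 = 357115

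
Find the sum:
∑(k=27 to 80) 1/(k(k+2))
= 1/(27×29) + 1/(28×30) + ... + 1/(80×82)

Partial fractions: 1/(k(k+2)) = (1/2)[1/k - 1/(k+2)]
Telescoping leaves the first two and last two terms:
= (1/2)[1/27 + 1/28 - 1/81 - 1/82]
= 4483/185976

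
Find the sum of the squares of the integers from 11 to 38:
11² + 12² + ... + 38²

Use ∑_{k=1}^{n} k² = n(n+1)(2n+1)/6, then subtract the first 10 terms.
∑_{k=1}^{38} k² = 38×39×77/6 = 19019
∑_{k=1}^{10} k² = 10×11×21/6 = 385
∑_{k=11}^{38} k² = 19019 - 385 = 18634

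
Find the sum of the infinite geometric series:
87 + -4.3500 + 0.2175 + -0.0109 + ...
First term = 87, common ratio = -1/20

For |r| < 1, S = a / (1 - r)
S = 87 / (1 - (-1/20))
S = 87 / (21/20)
S = 580/7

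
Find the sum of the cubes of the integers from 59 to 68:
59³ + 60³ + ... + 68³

Use ∑_{k=1}^{n} k³ = [n(n+1)/2]², then subtract the first 58 terms.
∑_{k=1}^{68} k³ = [68×69/2]² = 2346² = 5503716
∑_{k=1}^{58} k³ = [58×59/2]² = 1711² = 2927521
∑_{k=59}^{68} k³ = 5503716 - 2927521 = 2576195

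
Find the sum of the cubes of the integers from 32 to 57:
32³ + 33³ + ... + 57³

Use ∑_{k=1}^{n} k³ = [n(n+1)/2]², then subtract the first 31 terms.
∑_{k=1}^{57} k³ = [57×58/2]² = 1653² = 2732409
∑_{k=1}^{31} k³ = [31×32/2]² = 496² = 246016
∑_{k=32}^{57} k³ = 2732409 - 246016 = 2486393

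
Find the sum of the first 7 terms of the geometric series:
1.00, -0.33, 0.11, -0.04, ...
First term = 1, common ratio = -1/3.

Sₙ = a(1 - rⁿ) / (1 - r)
S_7 = 1(1 - (-1/3)^7) / (1 - (-1/3))
S_7 = 1(1 - (-1/2187)) / (4/3)
S_7 = 547/729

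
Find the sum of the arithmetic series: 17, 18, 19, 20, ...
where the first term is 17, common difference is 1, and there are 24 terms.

Sₙ = n/2 × (first + last)
Last term = a + (n-1)d = 17 + (24-1)×1 = 40
S_24 = 24/2 × (17 + 40)
S_24 = 24/2 × 57 = 684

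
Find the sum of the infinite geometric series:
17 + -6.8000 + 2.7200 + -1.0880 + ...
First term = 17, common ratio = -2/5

For |r| < 1, S = a / (1 - r)
S = 17 / (1 - (-2/5))
S = 17 / (7/5)
S = 85/7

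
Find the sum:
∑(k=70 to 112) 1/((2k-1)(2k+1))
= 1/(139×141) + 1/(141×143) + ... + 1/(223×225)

Partial fractions: 1/((2k-1)(2k+1)) = (1/2)[1/(2k-1) - 1/(2k+1)]
The series telescopes:
= (1/2)[1/139 - 1/225]
= 43/31275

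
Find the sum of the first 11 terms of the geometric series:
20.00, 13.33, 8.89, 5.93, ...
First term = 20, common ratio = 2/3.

Sₙ = a(1 - rⁿ) / (1 - r)
S_11 = 20(1 - (2/3)^11) / (1 - (2/3))
S_11 = 20(1 - (2048/177147)) / (1/3)
S_11 = 3501980/59049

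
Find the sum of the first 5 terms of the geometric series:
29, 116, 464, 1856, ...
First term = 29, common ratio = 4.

Sₙ = a(1 - rⁿ) / (1 - r)
S_5 = 29(1 - 4^5) / (1 - 4)
S_5 = 29(1 - 1024) / (-3)
S_5 = 9889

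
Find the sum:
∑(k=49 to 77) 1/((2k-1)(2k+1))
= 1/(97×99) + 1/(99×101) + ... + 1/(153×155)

Partial fractions: 1/((2k-1)(2k+1)) = (1/2)[1/(2k-1) - 1/(2k+1)]
The series telescopes:
= (1/2)[1/97 - 1/155]
= 29/15035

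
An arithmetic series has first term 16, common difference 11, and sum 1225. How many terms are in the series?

Using S = n/2 × [2a + (n-1)d]
1225 = n/2 × [2(16) + (n-1)(11)]
1225 = n/2 × [32 + 11n - 11]
2450 = n × [21 + 11n]
11n² + (21)n - 2450 = 0
Discriminant: Δ = (21)² - 4(11)(-2450) = 441 + 107800 = 108241
√Δ = 329
n = [-(21) + √Δ] / (2·11) = (-21 + 329) / 22 = 308 / 22 = 14
(The negative root is discarded since n must be a positive integer.)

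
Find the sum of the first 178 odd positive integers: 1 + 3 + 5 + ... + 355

Sum of first n odd numbers = n²
= 178²
= 31684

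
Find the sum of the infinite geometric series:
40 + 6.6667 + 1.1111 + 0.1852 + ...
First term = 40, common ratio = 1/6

For |r| < 1, S = a / (1 - r)
S = 40 / (1 - (1/6))
S = 40 / (5/6)
S = 48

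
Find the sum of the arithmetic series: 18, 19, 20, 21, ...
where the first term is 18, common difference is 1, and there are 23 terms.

Sₙ = n/2 × (first + last)
Last term = a + (n-1)d = 18 + (23-1)×1 = 40
S_23 = 23/2 × (18 + 40)
S_23 = 23/2 × 58 = 667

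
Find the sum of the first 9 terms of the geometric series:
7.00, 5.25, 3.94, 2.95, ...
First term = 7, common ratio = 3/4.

Sₙ = a(1 - rⁿ) / (1 - r)
S_9 = 7(1 - (3/4)^9) / (1 - (3/4))
S_9 = 7(1 - (19683/262144)) / (1/4)
S_9 = 1697227/65536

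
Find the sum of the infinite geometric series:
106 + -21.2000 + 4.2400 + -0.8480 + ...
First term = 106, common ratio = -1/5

For |r| < 1, S = a / (1 - r)
S = 106 / (1 - (-1/5))
S = 106 / (6/5)
S = 265/3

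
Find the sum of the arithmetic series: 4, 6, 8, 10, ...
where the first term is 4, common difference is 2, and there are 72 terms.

Sₙ = n/2 × (first + last)
Last term = a + (n-1)d = 4 + (72-1)×2 = 146
S_72 = 72/2 × (4 + 146)
S_72 = 72/2 × 150 = 5400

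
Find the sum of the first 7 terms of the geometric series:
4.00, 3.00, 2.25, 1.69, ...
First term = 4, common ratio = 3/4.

Sₙ = a(1 - rⁿ) / (1 - r)
S_7 = 4(1 - (3/4)^7) / (1 - (3/4))
S_7 = 4(1 - (2187/16384)) / (1/4)
S_7 = 14197/1024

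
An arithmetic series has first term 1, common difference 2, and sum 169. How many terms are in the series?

Using S = n/2 × [2a + (n-1)d]
169 = n/2 × [2(1) + (n-1)(2)]
169 = n/2 × [2 + 2n - 2]
338 = n × [0 + 2n]
2n² + (0)n - 338 = 0
Discriminant: Δ = (0)² - 4(2)(-338) = 0 + 2704 = 2704
√Δ = 52
n = [-(0) + √Δ] / (2·2) = (0 + 52) / 4 = 52 / 4 = 13
(The negative root is discarded since n must be a positive integer.)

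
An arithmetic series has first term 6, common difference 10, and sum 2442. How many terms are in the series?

Using S = n/2 × [2a + (n-1)d]
2442 = n/2 × [2(6) + (n-1)(10)]
2442 = n/2 × [12 + 10n - 10]
4884 = n × [2 + 10n]
10n² + (2)n - 4884 = 0
Discriminant: Δ = (2)² - 4(10)(-4884) = 4 + 195360 = 195364
√Δ = 442
n = [-(2) + √Δ] / (2·10) = (-2 + 442) / 20 = 440 / 20 = 22
(The negative root is discarded since n must be a positive integer.)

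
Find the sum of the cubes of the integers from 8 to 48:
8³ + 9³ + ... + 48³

Use ∑_{k=1}^{n} k³ = [n(n+1)/2]², then subtract the first 7 terms.
∑_{k=1}^{48} k³ = [48×49/2]² = 1176² = 1382976
∑_{k=1}^{7} k³ = [7×8/2]² = 28² = 784
∑_{k=8}^{48} k³ = 1382976 - 784 = 1382192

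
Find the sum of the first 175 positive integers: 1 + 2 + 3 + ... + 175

Formula: ∑k = n(n+1)/2
= 175×176/2
= 30800/2
= 15400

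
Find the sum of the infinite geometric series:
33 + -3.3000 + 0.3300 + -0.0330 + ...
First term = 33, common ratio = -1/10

For |r| < 1, S = a / (1 - r)
S = 33 / (1 - (-1/10))
S = 33 / (11/10)
S = 30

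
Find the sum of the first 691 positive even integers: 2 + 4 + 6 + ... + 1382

Sum of first n even numbers = n(n+1)
= 691×692
= 478172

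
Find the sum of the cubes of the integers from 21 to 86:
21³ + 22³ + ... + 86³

Use ∑_{k=1}^{n} k³ = [n(n+1)/2]², then subtract the first 20 terms.
∑_{k=1}^{86} k³ = [86×87/2]² = 3741² = 13995081
∑_{k=1}^{20} k³ = [20×21/2]² = 210² = 44100
∑_{k=21}^{86} k³ = 13995081 - 44100 = 13950981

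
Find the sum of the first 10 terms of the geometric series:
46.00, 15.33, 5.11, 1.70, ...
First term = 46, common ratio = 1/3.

Sₙ = a(1 - rⁿ) / (1 - r)
S_10 = 46(1 - (1/3)^10) / (1 - (1/3))
S_10 = 46(1 - (1/59049)) / (2/3)
S_10 = 1358104/19683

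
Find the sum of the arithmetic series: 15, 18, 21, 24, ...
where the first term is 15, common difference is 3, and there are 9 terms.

Sₙ = n/2 × (first + last)
Last term = a + (n-1)d = 15 + (9-1)×3 = 39
S_9 = 9/2 × (15 + 39)
S_9 = 9/2 × 54 = 243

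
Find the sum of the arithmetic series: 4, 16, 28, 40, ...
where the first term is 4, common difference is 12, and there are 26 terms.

Sₙ = n/2 × (first + last)
Last term = a + (n-1)d = 4 + (26-1)×12 = 304
S_26 = 26/2 × (4 + 304)
S_26 = 26/2 × 308 = 4004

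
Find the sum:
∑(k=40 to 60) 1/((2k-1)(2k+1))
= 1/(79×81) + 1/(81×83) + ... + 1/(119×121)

Partial fractions: 1/((2k-1)(2k+1)) = (1/2)[1/(2k-1) - 1/(2k+1)]
The series telescopes:
= (1/2)[1/79 - 1/121]
= 21/9559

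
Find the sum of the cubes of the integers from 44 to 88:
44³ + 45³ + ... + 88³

Use ∑_{k=1}^{n} k³ = [n(n+1)/2]², then subtract the first 43 terms.
∑_{k=1}^{88} k³ = [88×89/2]² = 3916² = 15335056
∑_{k=1}^{43} k³ = [43×44/2]² = 946² = 894916
∑_{k=44}^{88} k³ = 15335056 - 894916 = 14440140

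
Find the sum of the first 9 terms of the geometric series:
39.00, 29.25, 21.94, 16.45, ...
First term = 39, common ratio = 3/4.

Sₙ = a(1 - rⁿ) / (1 - r)
S_9 = 39(1 - (3/4)^9) / (1 - (3/4))
S_9 = 39(1 - (19683/262144)) / (1/4)
S_9 = 9455979/65536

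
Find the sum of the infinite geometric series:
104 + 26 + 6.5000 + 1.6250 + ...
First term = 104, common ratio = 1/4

For |r| < 1, S = a / (1 - r)
S = 104 / (1 - (1/4))
S = 104 / (3/4)
S = 416/3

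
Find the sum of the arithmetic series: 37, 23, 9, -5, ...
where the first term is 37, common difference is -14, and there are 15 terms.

Sₙ = n/2 × (first + last)
Last term = a + (n-1)d = 37 + (15-1)×(-14) = -159
S_15 = 15/2 × (37 + (-159))
S_15 = 15/2 × (-122) = -915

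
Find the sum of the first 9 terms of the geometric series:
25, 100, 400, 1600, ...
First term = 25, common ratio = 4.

Sₙ = a(1 - rⁿ) / (1 - r)
S_9 = 25(1 - 4^9) / (1 - 4)
S_9 = 25(1 - 262144) / (-3)
S_9 = 2184525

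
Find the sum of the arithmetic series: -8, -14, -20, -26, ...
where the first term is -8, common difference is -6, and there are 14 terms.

Sₙ = n/2 × (first + last)
Last term = a + (n-1)d = -8 + (14-1)×(-6) = -86
S_14 = 14/2 × (-8 + (-86))
S_14 = 14/2 × (-94) = -658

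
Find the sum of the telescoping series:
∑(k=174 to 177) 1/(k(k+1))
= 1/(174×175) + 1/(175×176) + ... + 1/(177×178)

Partial fractions: 1/(k(k+1)) = 1/k - 1/(k+1)
The series telescopes:
= (1/174 - 1/175) + (1/175 - 1/176) + ... + (1/177 - 1/178)
= 1/174 - 1/178
= 1/7743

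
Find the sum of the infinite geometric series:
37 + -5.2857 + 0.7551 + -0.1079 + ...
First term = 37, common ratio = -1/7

For |r| < 1, S = a / (1 - r)
S = 37 / (1 - (-1/7))
S = 37 / (8/7)
S = 259/8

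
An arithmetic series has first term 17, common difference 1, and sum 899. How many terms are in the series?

Using S = n/2 × [2a + (n-1)d]
899 = n/2 × [2(17) + (n-1)(1)]
899 = n/2 × [34 + 1n - 1]
1798 = n × [33 + 1n]
1n² + (33)n - 1798 = 0
Discriminant: Δ = (33)² - 4(1)(-1798) = 1089 + 7192 = 8281
√Δ = 91
n = [-(33) + √Δ] / (2·1) = (-33 + 91) / 2 = 58 / 2 = 29
(The negative root is discarded since n must be a positive integer.)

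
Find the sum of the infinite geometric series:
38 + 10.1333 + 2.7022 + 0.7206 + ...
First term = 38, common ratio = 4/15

For |r| < 1, S = a / (1 - r)
S = 38 / (1 - (4/15))
S = 38 / (11/15)
S = 570/11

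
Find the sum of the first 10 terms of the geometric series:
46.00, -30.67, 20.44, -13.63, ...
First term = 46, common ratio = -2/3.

Sₙ = a(1 - rⁿ) / (1 - r)
S_10 = 46(1 - (-2/3)^10) / (1 - (-2/3))
S_10 = 46(1 - (1024/59049)) / (5/3)
S_10 = 533830/19683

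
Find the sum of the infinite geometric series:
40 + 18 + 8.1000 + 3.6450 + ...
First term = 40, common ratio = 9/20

For |r| < 1, S = a / (1 - r)
S = 40 / (1 - (9/20))
S = 40 / (11/20)
S = 800/11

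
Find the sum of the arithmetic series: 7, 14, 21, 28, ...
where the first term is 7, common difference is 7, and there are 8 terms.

Sₙ = n/2 × (first + last)
Last term = a + (n-1)d = 7 + (8-1)×7 = 56
S_8 = 8/2 × (7 + 56)
S_8 = 8/2 × 63 = 252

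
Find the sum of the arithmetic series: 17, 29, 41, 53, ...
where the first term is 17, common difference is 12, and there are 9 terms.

Sₙ = n/2 × (first + last)
Last term = a + (n-1)d = 17 + (9-1)×12 = 113
S_9 = 9/2 × (17 + 113)
S_9 = 9/2 × 130 = 585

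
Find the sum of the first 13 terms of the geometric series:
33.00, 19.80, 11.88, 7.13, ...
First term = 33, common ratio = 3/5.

Sₙ = a(1 - rⁿ) / (1 - r)
S_13 = 33(1 - (3/5)^13) / (1 - (3/5))
S_13 = 33(1 - (1594323/1220703125)) / (2/5)
S_13 = 20115295233/244140625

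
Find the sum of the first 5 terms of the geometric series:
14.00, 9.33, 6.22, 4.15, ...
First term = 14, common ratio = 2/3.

Sₙ = a(1 - rⁿ) / (1 - r)
S_5 = 14(1 - (2/3)^5) / (1 - (2/3))
S_5 = 14(1 - (32/243)) / (1/3)
S_5 = 2954/81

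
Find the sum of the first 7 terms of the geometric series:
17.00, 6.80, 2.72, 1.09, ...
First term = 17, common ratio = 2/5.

Sₙ = a(1 - rⁿ) / (1 - r)
S_7 = 17(1 - (2/5)^7) / (1 - (2/5))
S_7 = 17(1 - (128/78125)) / (3/5)
S_7 = 441983/15625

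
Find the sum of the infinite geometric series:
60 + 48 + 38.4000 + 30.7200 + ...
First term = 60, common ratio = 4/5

For |r| < 1, S = a / (1 - r)
S = 60 / (1 - (4/5))
S = 60 / (1/5)
S = 300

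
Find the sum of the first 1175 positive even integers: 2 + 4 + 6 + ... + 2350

Sum of first n even numbers = n(n+1)
= 1175×1176
= 1381800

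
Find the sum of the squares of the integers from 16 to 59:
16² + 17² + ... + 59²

Use ∑_{k=1}^{n} k² = n(n+1)(2n+1)/6, then subtract the first 15 terms.
∑_{k=1}^{59} k² = 59×60×119/6 = 70210
∑_{k=1}^{15} k² = 15×16×31/6 = 1240
∑_{k=16}^{59} k² = 70210 - 1240 = 68970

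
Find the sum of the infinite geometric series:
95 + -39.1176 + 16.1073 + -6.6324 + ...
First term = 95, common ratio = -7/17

For |r| < 1, S = a / (1 - r)
S = 95 / (1 - (-7/17))
S = 95 / (24/17)
S = 1615/24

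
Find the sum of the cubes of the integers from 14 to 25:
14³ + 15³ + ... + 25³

Use ∑_{k=1}^{n} k³ = [n(n+1)/2]², then subtract the first 13 terms.
∑_{k=1}^{25} k³ = [25×26/2]² = 325² = 105625
∑_{k=1}^{13} k³ = [13×14/2]² = 91² = 8281
∑_{k=14}^{25} k³ = 105625 - 8281 = 97344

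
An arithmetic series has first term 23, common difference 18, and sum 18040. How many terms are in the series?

Using S = n/2 × [2a + (n-1)d]
18040 = n/2 × [2(23) + (n-1)(18)]
18040 = n/2 × [46 + 18n - 18]
36080 = n × [28 + 18n]
18n² + (28)n - 36080 = 0
Discriminant: Δ = (28)² - 4(18)(-36080) = 784 + 2597760 = 2598544
√Δ = 1612
n = [-(28) + √Δ] / (2·18) = (-28 + 1612) / 36 = 1584 / 36 = 44
(The negative root is discarded since n must be a positive integer.)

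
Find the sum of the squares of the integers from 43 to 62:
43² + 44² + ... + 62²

Use ∑_{k=1}^{n} k² = n(n+1)(2n+1)/6, then subtract the first 42 terms.
∑_{k=1}^{62} k² = 62×63×125/6 = 81375
∑_{k=1}^{42} k² = 42×43×85/6 = 25585
∑_{k=43}^{62} k² = 81375 - 25585 = 55790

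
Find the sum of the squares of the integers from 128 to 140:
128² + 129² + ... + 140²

Use ∑_{k=1}^{n} k² = n(n+1)(2n+1)/6, then subtract the first 127 terms.
∑_{k=1}^{140} k² = 140×141×281/6 = 924490
∑_{k=1}^{127} k² = 127×128×255/6 = 690880
∑_{k=128}^{140} k² = 924490 - 690880 = 233610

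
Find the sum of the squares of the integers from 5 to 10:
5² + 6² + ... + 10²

Use ∑_{k=1}^{n} k² = n(n+1)(2n+1)/6, then subtract the first 4 terms.
∑_{k=1}^{10} k² = 10×11×21/6 = 385
∑_{k=1}^{4} k² = 4×5×9/6 = 30
∑_{k=5}^{10} k² = 385 - 30 = 355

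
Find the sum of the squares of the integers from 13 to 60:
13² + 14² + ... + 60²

Use ∑_{k=1}^{n} k² = n(n+1)(2n+1)/6, then subtract the first 12 terms.
∑_{k=1}^{60} k² = 60×61×121/6 = 73810
∑_{k=1}^{12} k² = 12×13×25/6 = 650
∑_{k=13}^{60} k² = 73810 - 650 = 73160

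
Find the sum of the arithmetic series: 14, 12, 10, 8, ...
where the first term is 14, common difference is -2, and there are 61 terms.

Sₙ = n/2 × (first + last)
Last term = a + (n-1)d = 14 + (61-1)×(-2) = -106
S_61 = 61/2 × (14 + (-106))
S_61 = 61/2 × (-92) = -2806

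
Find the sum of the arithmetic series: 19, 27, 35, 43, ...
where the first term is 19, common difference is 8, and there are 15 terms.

Sₙ = n/2 × (first + last)
Last term = a + (n-1)d = 19 + (15-1)×8 = 131
S_15 = 15/2 × (19 + 131)
S_15 = 15/2 × 150 = 1125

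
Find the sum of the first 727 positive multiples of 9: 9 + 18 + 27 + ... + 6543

Factor out 9: = 9(1 + 2 + ... + 727) = 9 × n(n+1)/2
= 9 × 727×728/2
= 9 × 264628
= 2381652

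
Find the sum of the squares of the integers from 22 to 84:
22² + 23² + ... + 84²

Use ∑_{k=1}^{n} k² = n(n+1)(2n+1)/6, then subtract the first 21 terms.
∑_{k=1}^{84} k² = 84×85×169/6 = 201110
∑_{k=1}^{21} k² = 21×22×43/6 = 3311
∑_{k=22}^{84} k² = 201110 - 3311 = 197799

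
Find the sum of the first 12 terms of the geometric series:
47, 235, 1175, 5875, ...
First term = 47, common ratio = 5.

Sₙ = a(1 - rⁿ) / (1 - r)
S_12 = 47(1 - 5^12) / (1 - 5)
S_12 = 47(1 - 244140625) / (-4)
S_12 = 2868652332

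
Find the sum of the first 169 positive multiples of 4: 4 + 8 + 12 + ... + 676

Factor out 4: = 4(1 + 2 + ... + 169) = 4 × n(n+1)/2
= 4 × 169×170/2
= 4 × 14365
= 57460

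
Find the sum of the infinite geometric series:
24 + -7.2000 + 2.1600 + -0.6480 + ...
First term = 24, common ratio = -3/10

For |r| < 1, S = a / (1 - r)
S = 24 / (1 - (-3/10))
S = 24 / (13/10)
S = 240/13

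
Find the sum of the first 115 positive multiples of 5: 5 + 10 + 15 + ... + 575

Factor out 5: = 5(1 + 2 + ... + 115) = 5 × n(n+1)/2
= 5 × 115×116/2
= 5 × 6670
= 33350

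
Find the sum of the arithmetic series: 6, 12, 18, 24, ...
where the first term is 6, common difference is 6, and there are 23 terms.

Sₙ = n/2 × (first + last)
Last term = a + (n-1)d = 6 + (23-1)×6 = 138
S_23 = 23/2 × (6 + 138)
S_23 = 23/2 × 144 = 1656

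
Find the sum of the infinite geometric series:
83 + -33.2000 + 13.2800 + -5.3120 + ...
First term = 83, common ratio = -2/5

For |r| < 1, S = a / (1 - r)
S = 83 / (1 - (-2/5))
S = 83 / (7/5)
S = 415/7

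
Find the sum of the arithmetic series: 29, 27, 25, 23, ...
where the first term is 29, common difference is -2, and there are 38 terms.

Sₙ = n/2 × (first + last)
Last term = a + (n-1)d = 29 + (38-1)×(-2) = -45
S_38 = 38/2 × (29 + (-45))
S_38 = 38/2 × (-16) = -304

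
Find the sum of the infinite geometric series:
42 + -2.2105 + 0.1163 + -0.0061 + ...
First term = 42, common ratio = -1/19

For |r| < 1, S = a / (1 - r)
S = 42 / (1 - (-1/19))
S = 42 / (20/19)
S = 399/10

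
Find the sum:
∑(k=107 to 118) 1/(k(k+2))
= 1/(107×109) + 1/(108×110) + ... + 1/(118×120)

Partial fractions: 1/(k(k+2)) = (1/2)[1/k - 1/(k+2)]
Telescoping leaves the first two and last two terms:
= (1/2)[1/107 + 1/108 - 1/119 - 1/120]
= 25693/27503280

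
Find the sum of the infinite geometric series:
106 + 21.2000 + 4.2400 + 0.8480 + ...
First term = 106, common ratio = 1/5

For |r| < 1, S = a / (1 - r)
S = 106 / (1 - (1/5))
S = 106 / (4/5)
S = 265/2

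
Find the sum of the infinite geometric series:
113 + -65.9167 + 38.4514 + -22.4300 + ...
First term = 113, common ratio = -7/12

For |r| < 1, S = a / (1 - r)
S = 113 / (1 - (-7/12))
S = 113 / (19/12)
S = 1356/19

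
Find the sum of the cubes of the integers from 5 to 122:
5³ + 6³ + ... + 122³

Use ∑_{k=1}^{n} k³ = [n(n+1)/2]², then subtract the first 4 terms.
∑_{k=1}^{122} k³ = [122×123/2]² = 7503² = 56295009
∑_{k=1}^{4} k³ = [4×5/2]² = 10² = 100
∑_{k=5}^{122} k³ = 56295009 - 100 = 56294909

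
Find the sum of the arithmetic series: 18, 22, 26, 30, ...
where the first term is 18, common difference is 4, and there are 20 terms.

Sₙ = n/2 × (first + last)
Last term = a + (n-1)d = 18 + (20-1)×4 = 94
S_20 = 20/2 × (18 + 94)
S_20 = 20/2 × 112 = 1120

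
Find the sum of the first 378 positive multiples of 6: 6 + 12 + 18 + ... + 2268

Factor out 6: = 6(1 + 2 + ... + 378) = 6 × n(n+1)/2
= 6 × 378×379/2
= 6 × 71631
= 429786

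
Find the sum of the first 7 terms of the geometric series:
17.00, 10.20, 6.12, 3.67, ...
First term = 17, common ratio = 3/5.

Sₙ = a(1 - rⁿ) / (1 - r)
S_7 = 17(1 - (3/5)^7) / (1 - (3/5))
S_7 = 17(1 - (2187/78125)) / (2/5)
S_7 = 645473/15625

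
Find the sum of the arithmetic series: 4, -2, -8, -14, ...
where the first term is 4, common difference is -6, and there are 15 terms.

Sₙ = n/2 × (first + last)
Last term = a + (n-1)d = 4 + (15-1)×(-6) = -80
S_15 = 15/2 × (4 + (-80))
S_15 = 15/2 × (-76) = -570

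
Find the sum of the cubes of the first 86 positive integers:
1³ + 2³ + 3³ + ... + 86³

Formula: ∑k³ = [n(n+1)/2]²
= [86×87/2]²
= 3741²
= 13995081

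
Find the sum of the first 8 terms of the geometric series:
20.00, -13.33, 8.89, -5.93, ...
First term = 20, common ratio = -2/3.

Sₙ = a(1 - rⁿ) / (1 - r)
S_8 = 20(1 - (-2/3)^8) / (1 - (-2/3))
S_8 = 20(1 - (256/6561)) / (5/3)
S_8 = 25220/2187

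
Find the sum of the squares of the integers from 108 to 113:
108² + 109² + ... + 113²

Use ∑_{k=1}^{n} k² = n(n+1)(2n+1)/6, then subtract the first 107 terms.
∑_{k=1}^{113} k² = 113×114×227/6 = 487369
∑_{k=1}^{107} k² = 107×108×215/6 = 414090
∑_{k=108}^{113} k² = 487369 - 414090 = 73279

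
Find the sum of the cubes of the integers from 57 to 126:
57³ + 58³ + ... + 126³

Use ∑_{k=1}^{n} k³ = [n(n+1)/2]², then subtract the first 56 terms.
∑_{k=1}^{126} k³ = [126×127/2]² = 8001² = 64016001
∑_{k=1}^{56} k³ = [56×57/2]² = 1596² = 2547216
∑_{k=57}^{126} k³ = 64016001 - 2547216 = 61468785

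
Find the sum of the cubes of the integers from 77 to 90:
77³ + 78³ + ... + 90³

Use ∑_{k=1}^{n} k³ = [n(n+1)/2]², then subtract the first 76 terms.
∑_{k=1}^{90} k³ = [90×91/2]² = 4095² = 16769025
∑_{k=1}^{76} k³ = [76×77/2]² = 2926² = 8561476
∑_{k=77}^{90} k³ = 16769025 - 8561476 = 8207549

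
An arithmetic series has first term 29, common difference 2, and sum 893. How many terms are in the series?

Using S = n/2 × [2a + (n-1)d]
893 = n/2 × [2(29) + (n-1)(2)]
893 = n/2 × [58 + 2n - 2]
1786 = n × [56 + 2n]
2n² + (56)n - 1786 = 0
Discriminant: Δ = (56)² - 4(2)(-1786) = 3136 + 14288 = 17424
√Δ = 132
n = [-(56) + √Δ] / (2·2) = (-56 + 132) / 4 = 76 / 4 = 19
(The negative root is discarded since n must be a positive integer.)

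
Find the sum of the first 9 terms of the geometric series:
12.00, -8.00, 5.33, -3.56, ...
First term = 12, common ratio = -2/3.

Sₙ = a(1 - rⁿ) / (1 - r)
S_9 = 12(1 - (-2/3)^9) / (1 - (-2/3))
S_9 = 12(1 - (-512/19683)) / (5/3)
S_9 = 16156/2187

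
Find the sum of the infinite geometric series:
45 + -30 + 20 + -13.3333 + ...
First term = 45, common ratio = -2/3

For |r| < 1, S = a / (1 - r)
S = 45 / (1 - (-2/3))
S = 45 / (5/3)
S = 27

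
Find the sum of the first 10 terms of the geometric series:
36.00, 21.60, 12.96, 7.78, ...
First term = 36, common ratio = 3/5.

Sₙ = a(1 - rⁿ) / (1 - r)
S_10 = 36(1 - (3/5)^10) / (1 - (3/5))
S_10 = 36(1 - (59049/9765625)) / (2/5)
S_10 = 174718368/1953125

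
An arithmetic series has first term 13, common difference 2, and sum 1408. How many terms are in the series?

Using S = n/2 × [2a + (n-1)d]
1408 = n/2 × [2(13) + (n-1)(2)]
1408 = n/2 × [26 + 2n - 2]
2816 = n × [24 + 2n]
2n² + (24)n - 2816 = 0
Discriminant: Δ = (24)² - 4(2)(-2816) = 576 + 22528 = 23104
√Δ = 152
n = [-(24) + √Δ] / (2·2) = (-24 + 152) / 4 = 128 / 4 = 32
(The negative root is discarded since n must be a positive integer.)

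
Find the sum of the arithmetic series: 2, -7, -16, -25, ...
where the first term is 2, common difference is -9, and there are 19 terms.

Sₙ = n/2 × (first + last)
Last term = a + (n-1)d = 2 + (19-1)×(-9) = -160
S_19 = 19/2 × (2 + (-160))
S_19 = 19/2 × (-158) = -1501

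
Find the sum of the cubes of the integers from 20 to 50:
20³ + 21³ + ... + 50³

Use ∑_{k=1}^{n} k³ = [n(n+1)/2]², then subtract the first 19 terms.
∑_{k=1}^{50} k³ = [50×51/2]² = 1275² = 1625625
∑_{k=1}^{19} k³ = [19×20/2]² = 190² = 36100
∑_{k=20}^{50} k³ = 1625625 - 36100 = 1589525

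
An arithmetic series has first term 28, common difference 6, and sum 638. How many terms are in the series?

Using S = n/2 × [2a + (n-1)d]
638 = n/2 × [2(28) + (n-1)(6)]
638 = n/2 × [56 + 6n - 6]
1276 = n × [50 + 6n]
6n² + (50)n - 1276 = 0
Discriminant: Δ = (50)² - 4(6)(-1276) = 2500 + 30624 = 33124
√Δ = 182
n = [-(50) + √Δ] / (2·6) = (-50 + 182) / 12 = 132 / 12 = 11
(The negative root is discarded since n must be a positive integer.)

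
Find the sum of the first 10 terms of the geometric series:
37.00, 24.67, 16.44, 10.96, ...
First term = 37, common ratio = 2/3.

Sₙ = a(1 - rⁿ) / (1 - r)
S_10 = 37(1 - (2/3)^10) / (1 - (2/3))
S_10 = 37(1 - (1024/59049)) / (1/3)
S_10 = 2146925/19683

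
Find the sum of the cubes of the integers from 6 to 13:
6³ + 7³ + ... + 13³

Use ∑_{k=1}^{n} k³ = [n(n+1)/2]², then subtract the first 5 terms.
∑_{k=1}^{13} k³ = [13×14/2]² = 91² = 8281
∑_{k=1}^{5} k³ = [5×6/2]² = 15² = 225
∑_{k=6}^{13} k³ = 8281 - 225 = 8056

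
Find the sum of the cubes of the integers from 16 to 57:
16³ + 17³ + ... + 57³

Use ∑_{k=1}^{n} k³ = [n(n+1)/2]², then subtract the first 15 terms.
∑_{k=1}^{57} k³ = [57×58/2]² = 1653² = 2732409
∑_{k=1}^{15} k³ = [15×16/2]² = 120² = 14400
∑_{k=16}^{57} k³ = 2732409 - 14400 = 2718009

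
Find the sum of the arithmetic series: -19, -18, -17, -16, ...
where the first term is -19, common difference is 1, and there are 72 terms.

Sₙ = n/2 × (first + last)
Last term = a + (n-1)d = -19 + (72-1)×1 = 52
S_72 = 72/2 × (-19 + 52)
S_72 = 72/2 × 33 = 1188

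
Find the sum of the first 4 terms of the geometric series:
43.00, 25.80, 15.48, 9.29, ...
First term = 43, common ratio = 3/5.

Sₙ = a(1 - rⁿ) / (1 - r)
S_4 = 43(1 - (3/5)^4) / (1 - (3/5))
S_4 = 43(1 - (81/625)) / (2/5)
S_4 = 11696/125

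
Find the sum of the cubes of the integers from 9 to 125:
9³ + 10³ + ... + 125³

Use ∑_{k=1}^{n} k³ = [n(n+1)/2]², then subtract the first 8 terms.
∑_{k=1}^{125} k³ = [125×126/2]² = 7875² = 62015625
∑_{k=1}^{8} k³ = [8×9/2]² = 36² = 1296
∑_{k=9}^{125} k³ = 62015625 - 1296 = 62014329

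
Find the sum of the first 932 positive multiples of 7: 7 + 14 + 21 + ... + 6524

Factor out 7: = 7(1 + 2 + ... + 932) = 7 × n(n+1)/2
= 7 × 932×933/2
= 7 × 434778
= 3043446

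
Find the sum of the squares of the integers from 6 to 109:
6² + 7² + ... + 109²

Use ∑_{k=1}^{n} k² = n(n+1)(2n+1)/6, then subtract the first 5 terms.
∑_{k=1}^{109} k² = 109×110×219/6 = 437635
∑_{k=1}^{5} k² = 5×6×11/6 = 55
∑_{k=6}^{109} k² = 437635 - 55 = 437580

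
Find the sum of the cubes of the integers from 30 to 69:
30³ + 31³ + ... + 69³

Use ∑_{k=1}^{n} k³ = [n(n+1)/2]², then subtract the first 29 terms.
∑_{k=1}^{69} k³ = [69×70/2]² = 2415² = 5832225
∑_{k=1}^{29} k³ = [29×30/2]² = 435² = 189225
∑_{k=30}^{69} k³ = 5832225 - 189225 = 5643000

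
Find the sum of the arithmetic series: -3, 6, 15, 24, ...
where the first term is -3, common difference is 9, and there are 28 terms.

Sₙ = n/2 × (first + last)
Last term = a + (n-1)d = -3 + (28-1)×9 = 240
S_28 = 28/2 × (-3 + 240)
S_28 = 28/2 × 237 = 3318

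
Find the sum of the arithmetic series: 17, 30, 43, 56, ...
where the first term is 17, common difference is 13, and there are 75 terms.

Sₙ = n/2 × (first + last)
Last term = a + (n-1)d = 17 + (75-1)×13 = 979
S_75 = 75/2 × (17 + 979)
S_75 = 75/2 × 996 = 37350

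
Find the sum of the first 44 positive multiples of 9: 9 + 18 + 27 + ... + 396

Factor out 9: = 9(1 + 2 + ... + 44) = 9 × n(n+1)/2
= 9 × 44×45/2
= 9 × 990
= 8910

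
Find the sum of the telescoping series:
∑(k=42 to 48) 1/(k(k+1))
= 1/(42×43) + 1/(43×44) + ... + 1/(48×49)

Partial fractions: 1/(k(k+1)) = 1/k - 1/(k+1)
The series telescopes:
= (1/42 - 1/43) + (1/43 - 1/44) + ... + (1/48 - 1/49)
= 1/42 - 1/49
= 1/294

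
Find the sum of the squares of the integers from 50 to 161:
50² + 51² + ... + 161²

Use ∑_{k=1}^{n} k² = n(n+1)(2n+1)/6, then subtract the first 49 terms.
∑_{k=1}^{161} k² = 161×162×323/6 = 1404081
∑_{k=1}^{49} k² = 49×50×99/6 = 40425
∑_{k=50}^{161} k² = 1404081 - 40425 = 1363656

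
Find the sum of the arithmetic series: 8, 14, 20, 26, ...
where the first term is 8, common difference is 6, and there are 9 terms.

Sₙ = n/2 × (first + last)
Last term = a + (n-1)d = 8 + (9-1)×6 = 56
S_9 = 9/2 × (8 + 56)
S_9 = 9/2 × 64 = 288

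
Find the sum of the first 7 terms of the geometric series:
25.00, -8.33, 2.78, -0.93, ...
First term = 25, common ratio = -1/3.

Sₙ = a(1 - rⁿ) / (1 - r)
S_7 = 25(1 - (-1/3)^7) / (1 - (-1/3))
S_7 = 25(1 - (-1/2187)) / (4/3)
S_7 = 13675/729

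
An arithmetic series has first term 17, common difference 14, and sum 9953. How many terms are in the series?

Using S = n/2 × [2a + (n-1)d]
9953 = n/2 × [2(17) + (n-1)(14)]
9953 = n/2 × [34 + 14n - 14]
19906 = n × [20 + 14n]
14n² + (20)n - 19906 = 0
Discriminant: Δ = (20)² - 4(14)(-19906) = 400 + 1114736 = 1115136
√Δ = 1056
n = [-(20) + √Δ] / (2·14) = (-20 + 1056) / 28 = 1036 / 28 = 37
(The negative root is discarded since n must be a positive integer.)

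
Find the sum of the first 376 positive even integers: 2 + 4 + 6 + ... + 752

Sum of first n even numbers = n(n+1)
= 376×377
= 141752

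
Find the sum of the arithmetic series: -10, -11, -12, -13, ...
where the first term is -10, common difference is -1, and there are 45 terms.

Sₙ = n/2 × (first + last)
Last term = a + (n-1)d = -10 + (45-1)×(-1) = -54
S_45 = 45/2 × (-10 + (-54))
S_45 = 45/2 × (-64) = -1440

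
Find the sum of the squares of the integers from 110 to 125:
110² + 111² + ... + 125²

Use ∑_{k=1}^{n} k² = n(n+1)(2n+1)/6, then subtract the first 109 terms.
∑_{k=1}^{125} k² = 125×126×251/6 = 658875
∑_{k=1}^{109} k² = 109×110×219/6 = 437635
∑_{k=110}^{125} k² = 658875 - 437635 = 221240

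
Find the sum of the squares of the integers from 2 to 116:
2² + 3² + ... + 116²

Use ∑_{k=1}^{n} k² = n(n+1)(2n+1)/6, then subtract the first 1 terms.
∑_{k=1}^{116} k² = 116×117×233/6 = 527046
∑_{k=1}^{1} k² = 1×2×3/6 = 1
∑_{k=2}^{116} k² = 527046 - 1 = 527045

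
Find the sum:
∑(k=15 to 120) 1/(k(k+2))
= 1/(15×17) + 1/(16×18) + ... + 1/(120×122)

Partial fractions: 1/(k(k+2)) = (1/2)[1/k - 1/(k+2)]
Telescoping leaves the first two and last two terms:
= (1/2)[1/15 + 1/16 - 1/121 - 1/122]
= 199651/3542880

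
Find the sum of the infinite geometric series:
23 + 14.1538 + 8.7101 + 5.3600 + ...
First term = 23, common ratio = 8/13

For |r| < 1, S = a / (1 - r)
S = 23 / (1 - (8/13))
S = 23 / (5/13)
S = 299/5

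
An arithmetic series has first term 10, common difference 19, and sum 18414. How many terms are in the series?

Using S = n/2 × [2a + (n-1)d]
18414 = n/2 × [2(10) + (n-1)(19)]
18414 = n/2 × [20 + 19n - 19]
36828 = n × [1 + 19n]
19n² + (1)n - 36828 = 0
Discriminant: Δ = (1)² - 4(19)(-36828) = 1 + 2798928 = 2798929
√Δ = 1673
n = [-(1) + √Δ] / (2·19) = (-1 + 1673) / 38 = 1672 / 38 = 44
(The negative root is discarded since n must be a positive integer.)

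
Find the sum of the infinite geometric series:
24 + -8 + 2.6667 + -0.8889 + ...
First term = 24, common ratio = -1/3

For |r| < 1, S = a / (1 - r)
S = 24 / (1 - (-1/3))
S = 24 / (4/3)
S = 18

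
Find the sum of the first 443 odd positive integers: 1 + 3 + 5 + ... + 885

Sum of first n odd numbers = n²
= 443²
= 196249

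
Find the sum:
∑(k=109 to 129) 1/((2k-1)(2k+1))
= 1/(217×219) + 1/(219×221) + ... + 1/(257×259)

Partial fractions: 1/((2k-1)(2k+1)) = (1/2)[1/(2k-1) - 1/(2k+1)]
The series telescopes:
= (1/2)[1/217 - 1/259]
= 3/8029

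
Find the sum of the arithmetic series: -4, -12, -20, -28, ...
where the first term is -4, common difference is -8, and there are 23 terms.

Sₙ = n/2 × (first + last)
Last term = a + (n-1)d = -4 + (23-1)×(-8) = -180
S_23 = 23/2 × (-4 + (-180))
S_23 = 23/2 × (-184) = -2116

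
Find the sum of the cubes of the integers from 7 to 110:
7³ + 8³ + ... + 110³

Use ∑_{k=1}^{n} k³ = [n(n+1)/2]², then subtract the first 6 terms.
∑_{k=1}^{110} k³ = [110×111/2]² = 6105² = 37271025
∑_{k=1}^{6} k³ = [6×7/2]² = 21² = 441
∑_{k=7}^{110} k³ = 37271025 - 441 = 37270584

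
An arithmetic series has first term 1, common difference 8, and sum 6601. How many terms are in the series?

Using S = n/2 × [2a + (n-1)d]
6601 = n/2 × [2(1) + (n-1)(8)]
6601 = n/2 × [2 + 8n - 8]
13202 = n × [-6 + 8n]
8n² + (-6)n - 13202 = 0
Discriminant: Δ = (-6)² - 4(8)(-13202) = 36 + 422464 = 422500
√Δ = 650
n = [-(-6) + √Δ] / (2·8) = (6 + 650) / 16 = 656 / 16 = 41
(The negative root is discarded since n must be a positive integer.)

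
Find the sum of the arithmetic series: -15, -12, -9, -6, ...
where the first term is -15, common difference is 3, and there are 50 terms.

Sₙ = n/2 × (first + last)
Last term = a + (n-1)d = -15 + (50-1)×3 = 132
S_50 = 50/2 × (-15 + 132)
S_50 = 50/2 × 117 = 2925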